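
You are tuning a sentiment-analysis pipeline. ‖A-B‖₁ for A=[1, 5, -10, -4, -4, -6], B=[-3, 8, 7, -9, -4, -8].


d = |1+ 3| + |5-8| + |-10-7| + |-4+ 9| + |-4+ 4| + |-6+ 8|
  = 4 + 3 + 17 + 5 + 0 + 2
  = 31

31


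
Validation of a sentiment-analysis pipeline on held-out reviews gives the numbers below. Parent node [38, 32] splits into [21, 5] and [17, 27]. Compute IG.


Parent = [38, 32], H_parent = 0.9947
H_left = 0.7063 (n=26), H_right = 0.9624 (n=44)
H_children = (26/70)·0.7063 + (44/70)·0.9624 = 0.8673
IG = 0.9947 - 0.8673 = 0.1274

0.1274


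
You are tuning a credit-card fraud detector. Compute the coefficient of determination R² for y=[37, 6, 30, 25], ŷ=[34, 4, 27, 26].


ȳ = 24.5
SS_res = Σ(y-ŷ)² = 23
SS_tot = Σ(y-ȳ)² = 529
R² = 1 - SS_res/SS_tot = 1 - 0.0435 = 0.9565

0.9565


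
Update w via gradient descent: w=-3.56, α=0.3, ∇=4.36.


w_new = w - α·∇
= -3.56 - 0.3·4.36
= -3.56 - 1.308
= -4.868

-4.868


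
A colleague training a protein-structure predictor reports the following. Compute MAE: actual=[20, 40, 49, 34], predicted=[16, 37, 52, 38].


Absolute errors: |20-16|=4, |40-37|=3, |49-52|=3, |34-38|=4
Sum = 14
MAE = 14/4 = 7/2

7/2


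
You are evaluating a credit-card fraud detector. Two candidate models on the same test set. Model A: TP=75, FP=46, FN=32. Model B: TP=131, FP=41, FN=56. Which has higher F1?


Model A: P=75/121=0.6198, R=75/107=0.7009, F1=2PR/(P+R)=2TP/(2TP+FP+FN)=150/228=0.6579
Model B: P=131/172=0.7616, R=131/187=0.7005, F1=2PR/(P+R)=2TP/(2TP+FP+FN)=262/359=0.7298
0.6579 < 0.7298 → Model B

Model B


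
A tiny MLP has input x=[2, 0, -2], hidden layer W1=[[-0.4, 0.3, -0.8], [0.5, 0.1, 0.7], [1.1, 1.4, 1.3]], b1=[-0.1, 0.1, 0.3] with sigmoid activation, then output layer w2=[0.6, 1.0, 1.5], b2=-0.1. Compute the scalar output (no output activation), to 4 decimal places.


z1[0] = (-0.4)·(2) + (0.3)·(0) + (-0.8)·(-2) - 0.1 = 0.7
z1[1] = (0.5)·(2) + (0.1)·(0) + (0.7)·(-2) + 0.1 = -0.3
z1[2] = (1.1)·(2) + (1.4)·(0) + (1.3)·(-2) + 0.3 = -0.1
h = sigmoid(z1) = [0.6682, 0.4256, 0.475]
output = (0.6)·(0.6682) + (1.0)·(0.4256) + (1.5)·(0.475) - 0.1 = 1.439

1.439


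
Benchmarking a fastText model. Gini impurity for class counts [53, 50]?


Probabilities: [53/103, 50/103] ≈ [0.5146, 0.4854]
Σpᵢ² = (2809 + 2500)/103² = 5309/10609
Gini = 1 - Σpᵢ² = 1 - 5309/10609 = 0.4996

0.4996


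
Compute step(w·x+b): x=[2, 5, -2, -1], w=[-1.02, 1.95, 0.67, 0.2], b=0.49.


z = (2)·(-1.02) + (5)·(1.95) + (-2)·(0.67) + (-1)·(0.2) + 0.49
  = 6.66
step(z) = 1 (z≥0)

1


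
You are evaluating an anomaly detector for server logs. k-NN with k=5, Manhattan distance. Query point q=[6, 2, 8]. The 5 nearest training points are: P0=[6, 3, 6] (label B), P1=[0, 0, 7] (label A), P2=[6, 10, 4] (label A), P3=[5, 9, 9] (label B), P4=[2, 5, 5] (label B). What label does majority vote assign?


d(q,P0) = 3  (label B)
d(q,P1) = 9  (label A)
d(q,P2) = 12  (label A)
d(q,P3) = 9  (label B)
d(q,P4) = 10  (label B)
Votes: A=2, B=3
Majority → B

B


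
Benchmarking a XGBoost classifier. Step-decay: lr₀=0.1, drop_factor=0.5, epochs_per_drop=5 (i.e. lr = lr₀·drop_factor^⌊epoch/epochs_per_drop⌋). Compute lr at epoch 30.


n_drops = ⌊30/5⌋ = 6
lr = 0.1·0.5^6 = 0.1·0.015625 = 0.0015625

0.0015625


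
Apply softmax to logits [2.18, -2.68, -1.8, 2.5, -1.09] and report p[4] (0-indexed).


Exponentials: e^2.18=8.8463, e^-2.68=0.0686, e^-1.8=0.1653, e^2.5=12.1825, e^-1.09=0.3362
Sum = 21.5989
Softmax = [0.4096, 0.0032, 0.0077, 0.564, 0.0156]
p[4] = 0.3362/21.5989 = 0.0156

0.0156


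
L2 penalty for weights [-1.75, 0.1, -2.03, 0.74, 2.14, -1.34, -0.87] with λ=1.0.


‖w‖₂² = (-1.75)² + (0.1)² + (-2.03)² + (0.74)² + (2.14)² + (-1.34)² + (-0.87)²
     = 3.0625 + 0.01 + 4.1209 + 0.5476 + 4.5796 + 1.7956 + 0.7569
     = 14.8731
λ·‖w‖₂² = 1.0·14.8731 = 14.8731

14.8731


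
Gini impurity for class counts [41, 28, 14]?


Probabilities: [41/83, 28/83, 14/83] ≈ [0.494, 0.3373, 0.1687]
Σpᵢ² = (1681 + 784 + 196)/83² = 2661/6889
Gini = 1 - Σpᵢ² = 1 - 2661/6889 = 0.6137

0.6137


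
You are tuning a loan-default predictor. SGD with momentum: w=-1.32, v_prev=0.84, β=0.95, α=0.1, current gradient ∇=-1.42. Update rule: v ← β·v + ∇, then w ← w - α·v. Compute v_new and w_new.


v_new = 0.95·0.84 - 1.42 = 0.798 - 1.42 = -0.622
w_new = -1.32 - 0.1·-0.622 = -1.32 + 0.0622 = -1.2578

v_new=-0.622, w_new=-1.2578


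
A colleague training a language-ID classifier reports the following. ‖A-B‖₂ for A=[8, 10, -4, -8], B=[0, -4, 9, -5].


d = √((8-0)² + (10+ 4)² + (-4-9)² + (-8+ 5)²)
  = √(64 + 196 + 169 + 9)
  = √438 = 20.9284

20.9284


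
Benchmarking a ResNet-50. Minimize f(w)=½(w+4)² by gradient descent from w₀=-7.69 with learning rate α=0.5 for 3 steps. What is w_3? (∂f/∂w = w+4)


step 1: grad = -7.69+4 = -3.69; w = -7.69 - 0.5·(-3.69) = -5.845
step 2: grad = -5.845+4 = -1.845; w = -5.845 - 0.5·(-1.845) = -4.9225
step 3: grad = -4.9225+4 = -0.9225; w = -4.9225 - 0.5·(-0.9225) = -4.46125

-4.46125


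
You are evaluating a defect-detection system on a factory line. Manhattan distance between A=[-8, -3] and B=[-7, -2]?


d = |-8+ 7| + |-3+ 2|
  = 1 + 1
  = 2

2


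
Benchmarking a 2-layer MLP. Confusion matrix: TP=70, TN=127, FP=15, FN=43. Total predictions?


Total = TP + TN + FP + FN
= 70 + 127 + 15 + 43
= 255
(Predicted positive: 85, predicted negative: 170)

255


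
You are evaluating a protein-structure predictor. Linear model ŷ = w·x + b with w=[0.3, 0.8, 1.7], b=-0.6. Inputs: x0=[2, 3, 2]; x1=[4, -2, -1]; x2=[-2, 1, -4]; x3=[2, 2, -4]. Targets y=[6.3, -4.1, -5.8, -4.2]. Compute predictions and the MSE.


ŷ0 = (0.3)·(2) + (0.8)·(3) + (1.7)·(2) - 0.6 = 5.8
ŷ1 = (0.3)·(4) + (0.8)·(-2) + (1.7)·(-1) - 0.6 = -2.7
ŷ2 = (0.3)·(-2) + (0.8)·(1) + (1.7)·(-4) - 0.6 = -7.2
ŷ3 = (0.3)·(2) + (0.8)·(2) + (1.7)·(-4) - 0.6 = -5.2
errors² = [0.25, 1.96, 1.96, 1.0]
MSE = 5.1700/4 = 1.2925

1.2925


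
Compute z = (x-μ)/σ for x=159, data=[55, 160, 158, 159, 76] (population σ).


μ = 121.6, σ = 46.2887
z = (159 - 121.6)/46.2887 = 0.808

0.808


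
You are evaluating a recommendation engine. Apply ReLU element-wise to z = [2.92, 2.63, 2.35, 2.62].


ReLU(2.92) = max(0, 2.92) = 2.92
ReLU(2.63) = max(0, 2.63) = 2.63
ReLU(2.35) = max(0, 2.35) = 2.35
ReLU(2.62) = max(0, 2.62) = 2.62
result = [2.92, 2.63, 2.35, 2.62]

[2.92, 2.63, 2.35, 2.62]


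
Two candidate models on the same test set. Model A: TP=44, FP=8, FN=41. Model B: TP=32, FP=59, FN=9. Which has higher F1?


Model A: P=44/52=0.8462, R=44/85=0.5176, F1=2PR/(P+R)=2TP/(2TP+FP+FN)=88/137=0.6423
Model B: P=32/91=0.3516, R=32/41=0.7805, F1=2PR/(P+R)=2TP/(2TP+FP+FN)=64/132=0.4848
0.6423 > 0.4848 → Model A

Model A


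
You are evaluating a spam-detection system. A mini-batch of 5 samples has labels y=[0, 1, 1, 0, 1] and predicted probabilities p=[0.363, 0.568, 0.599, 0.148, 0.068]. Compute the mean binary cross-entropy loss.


L[0] = -ln(1-0.363) = -ln(0.637) = 0.451
L[1] = -ln(0.568) = 0.5656
L[2] = -ln(0.599) = 0.5125
L[3] = -ln(1-0.148) = -ln(0.852) = 0.1602
L[4] = -ln(0.068) = 2.6882
mean = (0.451 + 0.5656 + 0.5125 + 0.1602 + 2.6882)/5 = 0.8755

0.8755


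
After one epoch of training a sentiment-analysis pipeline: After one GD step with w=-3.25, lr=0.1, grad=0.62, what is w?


w_new = w - α·∇
= -3.25 - 0.1·0.62
= -3.25 - 0.062
= -3.312

-3.312


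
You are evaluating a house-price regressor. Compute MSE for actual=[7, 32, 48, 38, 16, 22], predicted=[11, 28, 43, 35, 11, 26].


Squared errors: (7-11)²=16, (32-28)²=16, (48-43)²=25, (38-35)²=9, (16-11)²=25, (22-26)²=16
Sum = 107
MSE = 107/6 = 107/6

107/6


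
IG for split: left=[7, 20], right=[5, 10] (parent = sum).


Parent = [12, 30], H_parent = 0.8631
H_left = 0.8256 (n=27), H_right = 0.9183 (n=15)
H_children = (27/42)·0.8256 + (15/42)·0.9183 = 0.8587
IG = 0.8631 - 0.8587 = 0.0044

0.0044


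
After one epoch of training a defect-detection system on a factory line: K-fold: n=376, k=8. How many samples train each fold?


Fold size = 376/8 = 47
Training per fold = 376 - 47 = 329

329


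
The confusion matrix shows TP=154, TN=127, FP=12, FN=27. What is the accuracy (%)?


Accuracy = (TP+TN)/(TP+TN+FP+FN)
= (154+127)/(320)
= 281/320 = 87.81%

87.81%


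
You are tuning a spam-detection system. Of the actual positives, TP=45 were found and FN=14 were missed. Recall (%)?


Recall = TP/(TP+FN)
= 45/(45+14)
= 45/59 = 76.27%

76.27%


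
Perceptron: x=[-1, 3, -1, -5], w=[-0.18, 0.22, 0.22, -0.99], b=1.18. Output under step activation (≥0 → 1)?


z = (-1)·(-0.18) + (3)·(0.22) + (-1)·(0.22) + (-5)·(-0.99) + 1.18
  = 6.75
step(z) = 1 (z≥0)

1


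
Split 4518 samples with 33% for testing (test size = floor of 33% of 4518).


Test = ⌊4518·33/100⌋ = 1490
Train = 4518 - 1490 = 3028

Train: 3028, Test: 1490


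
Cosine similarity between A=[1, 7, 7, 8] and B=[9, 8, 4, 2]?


A·B = 1·9 + 7·8 + 7·4 + 8·2 = 109
‖A‖ = √163 = 12.7671, ‖B‖ = √165 = 12.8452
cos = 109/(√163·√165) = 109/√26895 = 0.6646

0.6646


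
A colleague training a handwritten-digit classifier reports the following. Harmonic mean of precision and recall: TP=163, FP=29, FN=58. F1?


Precision = 163/192 = 0.849
Recall = 163/221 = 0.7376
F1 = 2·P·R/(P+R) = 2·TP/(2·TP+FP+FN) = 326/(326+29+58) = 326/413 = 0.7893

0.7893


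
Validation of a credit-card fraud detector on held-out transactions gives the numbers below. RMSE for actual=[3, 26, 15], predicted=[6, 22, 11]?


MSE = 41/3 = 13.6667
RMSE = √(41/3) = 3.6968

3.6968


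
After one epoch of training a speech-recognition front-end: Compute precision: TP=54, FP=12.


Precision = TP/(TP+FP)
= 54/(54+12)
= 54/66 = 81.82%

81.82%


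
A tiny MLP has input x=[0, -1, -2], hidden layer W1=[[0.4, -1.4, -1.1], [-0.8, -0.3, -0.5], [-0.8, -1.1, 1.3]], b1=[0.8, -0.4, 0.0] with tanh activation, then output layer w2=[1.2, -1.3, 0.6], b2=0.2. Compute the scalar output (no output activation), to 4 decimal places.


z1[0] = (0.4)·(0) + (-1.4)·(-1) + (-1.1)·(-2) + 0.8 = 4.4
z1[1] = (-0.8)·(0) + (-0.3)·(-1) + (-0.5)·(-2) - 0.4 = 0.9
z1[2] = (-0.8)·(0) + (-1.1)·(-1) + (1.3)·(-2) + 0.0 = -1.5
h = tanh(z1) = [0.9997, 0.7163, -0.9051]
output = (1.2)·(0.9997) + (-1.3)·(0.7163) + (0.6)·(-0.9051) + 0.2 = -0.0746

-0.0746


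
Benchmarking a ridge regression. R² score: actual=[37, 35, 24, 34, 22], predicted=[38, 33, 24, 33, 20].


ȳ = 30.4
SS_res = Σ(y-ŷ)² = 10
SS_tot = Σ(y-ȳ)² = 189.2
R² = 1 - SS_res/SS_tot = 1 - 0.0529 = 0.9471

0.9471


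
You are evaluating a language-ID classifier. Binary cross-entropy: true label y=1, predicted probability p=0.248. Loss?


BCE = -[y·ln(p) + (1-y)·ln(1-p)]
= -1·ln(0.248) - 0
= -ln(0.248) = 1.3943

1.3943


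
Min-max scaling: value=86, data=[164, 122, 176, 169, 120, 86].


min=86, max=176
(86-86)/(176-86) = 0/90 = 0.0

0.0


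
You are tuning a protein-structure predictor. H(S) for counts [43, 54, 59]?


Probabilities: [43/156, 54/156, 59/156] ≈ [0.2756, 0.3462, 0.3782]
H = -((43/156)·log₂(43/156) + (54/156)·log₂(54/156) + (59/156)·log₂(59/156))
  = 1.5728 bits

1.5728 bits


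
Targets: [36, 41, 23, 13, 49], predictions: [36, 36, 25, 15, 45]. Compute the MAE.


Absolute errors: |36-36|=0, |41-36|=5, |23-25|=2, |13-15|=2, |49-45|=4
Sum = 13
MAE = 13/5 = 13/5

13/5


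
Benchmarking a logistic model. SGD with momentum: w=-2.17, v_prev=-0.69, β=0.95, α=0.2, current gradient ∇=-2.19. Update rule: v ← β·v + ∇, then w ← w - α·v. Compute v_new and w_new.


v_new = 0.95·-0.69 - 2.19 = -0.6555 - 2.19 = -2.8455
w_new = -2.17 - 0.2·-2.8455 = -2.17 + 0.5691 = -1.6009

v_new=-2.8455, w_new=-1.6009


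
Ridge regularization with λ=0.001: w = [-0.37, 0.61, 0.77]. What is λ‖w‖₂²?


‖w‖₂² = (-0.37)² + (0.61)² + (0.77)²
     = 0.1369 + 0.3721 + 0.5929
     = 1.1019
λ·‖w‖₂² = 0.001·1.1019 = 0.001102

0.001102


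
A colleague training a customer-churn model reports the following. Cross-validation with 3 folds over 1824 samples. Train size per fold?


Fold size = 1824/3 = 608
Training per fold = 1824 - 608 = 1216

1216


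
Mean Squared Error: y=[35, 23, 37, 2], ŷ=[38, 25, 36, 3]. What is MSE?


Squared errors: (35-38)²=9, (23-25)²=4, (37-36)²=1, (2-3)²=1
Sum = 15
MSE = 15/4 = 15/4

15/4


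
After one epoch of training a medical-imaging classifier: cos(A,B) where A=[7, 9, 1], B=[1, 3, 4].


A·B = 7·1 + 9·3 + 1·4 = 38
‖A‖ = √131 = 11.4455, ‖B‖ = √26 = 5.099
cos = 38/(√131·√26) = 38/√3406 = 0.6511

0.6511


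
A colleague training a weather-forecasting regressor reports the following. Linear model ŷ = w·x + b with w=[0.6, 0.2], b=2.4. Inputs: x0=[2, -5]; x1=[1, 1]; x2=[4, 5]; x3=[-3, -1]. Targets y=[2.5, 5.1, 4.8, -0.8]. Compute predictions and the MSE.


ŷ0 = (0.6)·(2) + (0.2)·(-5) + 2.4 = 2.6
ŷ1 = (0.6)·(1) + (0.2)·(1) + 2.4 = 3.2
ŷ2 = (0.6)·(4) + (0.2)·(5) + 2.4 = 5.8
ŷ3 = (0.6)·(-3) + (0.2)·(-1) + 2.4 = 0.4
errors² = [0.01, 3.61, 1.0, 1.44]
MSE = 6.0600/4 = 1.515

1.515


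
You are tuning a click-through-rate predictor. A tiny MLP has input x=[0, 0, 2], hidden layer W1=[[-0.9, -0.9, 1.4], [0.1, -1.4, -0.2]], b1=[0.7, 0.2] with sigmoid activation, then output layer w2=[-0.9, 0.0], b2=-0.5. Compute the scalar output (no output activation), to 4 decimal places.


z1[0] = (-0.9)·(0) + (-0.9)·(0) + (1.4)·(2) + 0.7 = 3.5
z1[1] = (0.1)·(0) + (-1.4)·(0) + (-0.2)·(2) + 0.2 = -0.2
h = sigmoid(z1) = [0.9707, 0.4502]
output = (-0.9)·(0.9707) + (0.0)·(0.4502) - 0.5 = -1.3736

-1.3736


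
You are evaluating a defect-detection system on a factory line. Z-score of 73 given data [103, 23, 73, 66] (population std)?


μ = 66.25, σ = 28.5777
z = (73 - 66.25)/28.5777 = 0.2362

0.2362


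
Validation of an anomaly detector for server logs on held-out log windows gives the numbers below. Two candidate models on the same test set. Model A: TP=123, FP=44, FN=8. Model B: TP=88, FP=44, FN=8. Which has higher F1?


Model A: P=123/167=0.7365, R=123/131=0.9389, F1=2PR/(P+R)=2TP/(2TP+FP+FN)=246/298=0.8255
Model B: P=88/132=0.6667, R=88/96=0.9167, F1=2PR/(P+R)=2TP/(2TP+FP+FN)=176/228=0.7719
0.8255 > 0.7719 → Model A

Model A


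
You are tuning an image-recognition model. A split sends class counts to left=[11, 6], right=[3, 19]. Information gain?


Parent = [14, 25], H_parent = 0.9418
H_left = 0.9367 (n=17), H_right = 0.5746 (n=22)
H_children = (17/39)·0.9367 + (22/39)·0.5746 = 0.7324
IG = 0.9418 - 0.7324 = 0.2094

0.2094


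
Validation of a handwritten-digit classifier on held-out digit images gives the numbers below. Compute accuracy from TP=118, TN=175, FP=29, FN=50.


Accuracy = (TP+TN)/(TP+TN+FP+FN)
= (118+175)/(372)
= 293/372 = 78.76%

78.76%


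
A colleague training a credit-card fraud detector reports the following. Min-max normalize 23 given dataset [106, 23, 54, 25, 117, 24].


min=23, max=117
(23-23)/(117-23) = 0/94 = 0.0

0.0


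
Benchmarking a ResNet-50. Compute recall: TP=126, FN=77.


Recall = TP/(TP+FN)
= 126/(126+77)
= 126/203 = 62.07%

62.07%


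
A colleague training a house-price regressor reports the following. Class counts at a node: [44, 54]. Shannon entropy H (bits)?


Probabilities: [44/98, 54/98] ≈ [0.449, 0.551]
H = -((44/98)·log₂(44/98) + (54/98)·log₂(54/98))
  = 0.9925 bits

0.9925 bits


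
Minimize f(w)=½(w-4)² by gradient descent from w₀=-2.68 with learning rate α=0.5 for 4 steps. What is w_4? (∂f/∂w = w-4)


step 1: grad = -2.68-4 = -6.68; w = -2.68 - 0.5·(-6.68) = 0.66
step 2: grad = 0.66-4 = -3.34; w = 0.66 - 0.5·(-3.34) = 2.33
step 3: grad = 2.33-4 = -1.67; w = 2.33 - 0.5·(-1.67) = 3.165
step 4: grad = 3.165-4 = -0.835; w = 3.165 - 0.5·(-0.835) = 3.5825

3.5825


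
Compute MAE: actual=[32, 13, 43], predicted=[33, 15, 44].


Absolute errors: |32-33|=1, |13-15|=2, |43-44|=1
Sum = 4
MAE = 4/3 = 4/3

4/3


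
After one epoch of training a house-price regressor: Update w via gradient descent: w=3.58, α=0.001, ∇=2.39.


w_new = w - α·∇
= 3.58 - 0.001·2.39
= 3.58 - 0.00239
= 3.57761

3.57761


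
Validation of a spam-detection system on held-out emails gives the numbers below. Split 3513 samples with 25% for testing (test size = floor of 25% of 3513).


Test = ⌊3513·25/100⌋ = 878
Train = 3513 - 878 = 2635

Train: 2635, Test: 878


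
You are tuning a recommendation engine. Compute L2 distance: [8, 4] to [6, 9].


d = √((8-6)² + (4-9)²)
  = √(4 + 25)
  = √29 = 5.3852

5.3852


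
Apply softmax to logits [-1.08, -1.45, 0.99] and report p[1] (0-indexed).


Exponentials: e^-1.08=0.3396, e^-1.45=0.2346, e^0.99=2.6912
Sum = 3.2654
Softmax = [0.104, 0.0718, 0.8242]
p[1] = 0.2346/3.2654 = 0.0718

0.0718


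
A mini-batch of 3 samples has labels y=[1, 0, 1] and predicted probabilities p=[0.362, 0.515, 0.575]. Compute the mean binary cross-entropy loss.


L[0] = -ln(0.362) = 1.0161
L[1] = -ln(1-0.515) = -ln(0.485) = 0.7236
L[2] = -ln(0.575) = 0.5534
mean = (1.0161 + 0.7236 + 0.5534)/3 = 0.7644

0.7644


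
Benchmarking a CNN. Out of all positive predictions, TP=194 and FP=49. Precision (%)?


Precision = TP/(TP+FP)
= 194/(194+49)
= 194/243 = 79.84%

79.84%


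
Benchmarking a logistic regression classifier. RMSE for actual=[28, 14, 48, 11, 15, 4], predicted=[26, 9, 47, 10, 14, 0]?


MSE = 48/6 = 8
RMSE = √(48/6) = 2.8284

2.8284


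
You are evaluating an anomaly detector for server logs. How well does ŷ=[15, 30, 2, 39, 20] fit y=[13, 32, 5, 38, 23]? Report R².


ȳ = 22.2
SS_res = Σ(y-ŷ)² = 27
SS_tot = Σ(y-ȳ)² = 726.8
R² = 1 - SS_res/SS_tot = 1 - 0.0371 = 0.9629

0.9629


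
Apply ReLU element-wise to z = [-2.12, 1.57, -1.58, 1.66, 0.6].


ReLU(-2.12) = max(0, -2.12) = 0.0
ReLU(1.57) = max(0, 1.57) = 1.57
ReLU(-1.58) = max(0, -1.58) = 0.0
ReLU(1.66) = max(0, 1.66) = 1.66
ReLU(0.6) = max(0, 0.6) = 0.6
result = [0.0, 1.57, 0.0, 1.66, 0.6]

[0.0, 1.57, 0.0, 1.66, 0.6]


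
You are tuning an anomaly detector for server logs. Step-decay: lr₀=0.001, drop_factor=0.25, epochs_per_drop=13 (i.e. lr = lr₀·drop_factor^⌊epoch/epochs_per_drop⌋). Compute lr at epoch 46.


n_drops = ⌊46/13⌋ = 3
lr = 0.001·0.25^3 = 0.001·0.015625 = 0.000015625

0.000015625


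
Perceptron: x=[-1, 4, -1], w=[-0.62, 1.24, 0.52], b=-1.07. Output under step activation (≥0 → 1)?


z = (-1)·(-0.62) + (4)·(1.24) + (-1)·(0.52) - 1.07
  = 3.99
step(z) = 1 (z≥0)

1


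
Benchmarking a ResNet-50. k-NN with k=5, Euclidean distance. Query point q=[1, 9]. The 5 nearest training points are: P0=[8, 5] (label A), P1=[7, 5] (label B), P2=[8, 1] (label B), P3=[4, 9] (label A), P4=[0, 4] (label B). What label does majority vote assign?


d(q,P0) = 8.0623  (label A)
d(q,P1) = 7.2111  (label B)
d(q,P2) = 10.6301  (label B)
d(q,P3) = 3.0  (label A)
d(q,P4) = 5.099  (label B)
Votes: A=2, B=3
Majority → B

B


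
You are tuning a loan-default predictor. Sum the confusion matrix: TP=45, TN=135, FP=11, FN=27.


Total = TP + TN + FP + FN
= 45 + 135 + 11 + 27
= 218
(Predicted positive: 56, predicted negative: 162)

218


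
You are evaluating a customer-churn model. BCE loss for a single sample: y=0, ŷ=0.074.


BCE = -[y·ln(p) + (1-y)·ln(1-p)]
= -0 - 1·ln(1-0.074)
= -ln(0.926) = 0.0769

0.0769


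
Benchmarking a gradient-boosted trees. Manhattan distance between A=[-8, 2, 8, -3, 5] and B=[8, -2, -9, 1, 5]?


d = |-8-8| + |2+ 2| + |8+ 9| + |-3-1| + |5-5|
  = 16 + 4 + 17 + 4 + 0
  = 41

41


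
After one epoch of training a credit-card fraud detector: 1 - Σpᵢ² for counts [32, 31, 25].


Probabilities: [32/88, 31/88, 25/88] ≈ [0.3636, 0.3523, 0.2841]
Σpᵢ² = (1024 + 961 + 625)/88² = 2610/7744
Gini = 1 - Σpᵢ² = 1 - 2610/7744 = 0.663

0.663


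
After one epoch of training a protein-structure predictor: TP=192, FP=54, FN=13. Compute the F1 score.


Precision = 192/246 = 0.7805
Recall = 192/205 = 0.9366
F1 = 2·P·R/(P+R) = 2·TP/(2·TP+FP+FN) = 384/(384+54+13) = 384/451 = 0.8514

0.8514


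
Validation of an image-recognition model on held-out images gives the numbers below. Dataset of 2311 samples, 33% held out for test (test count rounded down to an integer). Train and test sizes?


Test = ⌊2311·33/100⌋ = 762
Train = 2311 - 762 = 1549

Train: 1549, Test: 762


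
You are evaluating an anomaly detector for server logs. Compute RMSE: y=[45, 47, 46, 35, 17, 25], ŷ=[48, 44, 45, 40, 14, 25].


MSE = 53/6 = 8.8333
RMSE = √(53/6) = 2.9721

2.9721


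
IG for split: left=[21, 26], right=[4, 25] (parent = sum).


Parent = [25, 51], H_parent = 0.9138
H_left = 0.9918 (n=47), H_right = 0.5788 (n=29)
H_children = (47/76)·0.9918 + (29/76)·0.5788 = 0.8342
IG = 0.9138 - 0.8342 = 0.0796

0.0796


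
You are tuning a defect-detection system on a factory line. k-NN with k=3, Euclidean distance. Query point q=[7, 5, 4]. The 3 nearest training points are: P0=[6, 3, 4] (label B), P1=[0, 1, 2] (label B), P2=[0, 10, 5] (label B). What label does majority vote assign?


d(q,P0) = 2.2361  (label B)
d(q,P1) = 8.3066  (label B)
d(q,P2) = 8.6603  (label B)
Votes: A=0, B=3
Majority → B

B


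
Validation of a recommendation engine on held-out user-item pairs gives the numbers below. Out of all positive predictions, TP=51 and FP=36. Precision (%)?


Precision = TP/(TP+FP)
= 51/(51+36)
= 51/87 = 58.62%

58.62%


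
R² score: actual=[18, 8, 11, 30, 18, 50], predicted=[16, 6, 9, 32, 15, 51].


ȳ = 22.5
SS_res = Σ(y-ŷ)² = 26
SS_tot = Σ(y-ȳ)² = 1195.5
R² = 1 - SS_res/SS_tot = 1 - 0.0217 = 0.9783

0.9783


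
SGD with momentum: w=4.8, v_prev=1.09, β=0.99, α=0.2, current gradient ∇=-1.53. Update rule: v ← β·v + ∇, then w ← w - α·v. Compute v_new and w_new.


v_new = 0.99·1.09 - 1.53 = 1.0791 - 1.53 = -0.4509
w_new = 4.8 - 0.2·-0.4509 = 4.8 + 0.09018 = 4.89018

v_new=-0.4509, w_new=4.89018


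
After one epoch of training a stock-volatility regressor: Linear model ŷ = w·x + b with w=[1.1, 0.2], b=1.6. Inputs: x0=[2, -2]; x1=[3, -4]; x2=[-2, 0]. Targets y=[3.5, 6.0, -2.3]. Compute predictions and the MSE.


ŷ0 = (1.1)·(2) + (0.2)·(-2) + 1.6 = 3.4
ŷ1 = (1.1)·(3) + (0.2)·(-4) + 1.6 = 4.1
ŷ2 = (1.1)·(-2) + (0.2)·(0) + 1.6 = -0.6
errors² = [0.01, 3.61, 2.89]
MSE = 6.5100/3 = 2.17

2.17


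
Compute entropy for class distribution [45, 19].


Probabilities: [45/64, 19/64] ≈ [0.7031, 0.2969]
H = -((45/64)·log₂(45/64) + (19/64)·log₂(19/64))
  = 0.8774 bits

0.8774 bits


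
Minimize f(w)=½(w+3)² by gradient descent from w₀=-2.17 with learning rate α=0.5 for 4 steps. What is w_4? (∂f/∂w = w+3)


step 1: grad = -2.17+3 = 0.83; w = -2.17 - 0.5·(0.83) = -2.585
step 2: grad = -2.585+3 = 0.415; w = -2.585 - 0.5·(0.415) = -2.7925
step 3: grad = -2.7925+3 = 0.2075; w = -2.7925 - 0.5·(0.2075) = -2.89625
step 4: grad = -2.89625+3 = 0.10375; w = -2.89625 - 0.5·(0.10375) = -2.948125

-2.948125


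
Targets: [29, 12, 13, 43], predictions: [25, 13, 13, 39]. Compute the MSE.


Squared errors: (29-25)²=16, (12-13)²=1, (13-13)²=0, (43-39)²=16
Sum = 33
MSE = 33/4 = 33/4

33/4


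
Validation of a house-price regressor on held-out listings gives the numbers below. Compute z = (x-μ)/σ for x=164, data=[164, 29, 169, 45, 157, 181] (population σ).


μ = 124.1667, σ = 62.2212
z = (164 - 124.1667)/62.2212 = 0.6402

0.6402


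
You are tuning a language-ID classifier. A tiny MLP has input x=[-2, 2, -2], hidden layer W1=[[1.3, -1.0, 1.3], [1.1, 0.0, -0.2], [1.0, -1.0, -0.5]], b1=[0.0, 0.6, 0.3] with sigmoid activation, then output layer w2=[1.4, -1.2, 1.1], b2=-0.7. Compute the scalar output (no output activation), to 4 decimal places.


z1[0] = (1.3)·(-2) + (-1.0)·(2) + (1.3)·(-2) + 0.0 = -7.2
z1[1] = (1.1)·(-2) + (0.0)·(2) + (-0.2)·(-2) + 0.6 = -1.2
z1[2] = (1.0)·(-2) + (-1.0)·(2) + (-0.5)·(-2) + 0.3 = -2.7
h = sigmoid(z1) = [0.0007, 0.2315, 0.063]
output = (1.4)·(0.0007) + (-1.2)·(0.2315) + (1.1)·(0.063) - 0.7 = -0.9075

-0.9075


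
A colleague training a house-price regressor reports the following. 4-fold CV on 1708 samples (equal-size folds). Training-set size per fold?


Fold size = 1708/4 = 427
Training per fold = 1708 - 427 = 1281

1281


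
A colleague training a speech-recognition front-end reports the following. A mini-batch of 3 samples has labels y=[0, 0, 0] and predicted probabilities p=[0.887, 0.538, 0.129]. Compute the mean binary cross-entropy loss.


L[0] = -ln(1-0.887) = -ln(0.113) = 2.1804
L[1] = -ln(1-0.538) = -ln(0.462) = 0.7722
L[2] = -ln(1-0.129) = -ln(0.871) = 0.1381
mean = (2.1804 + 0.7722 + 0.1381)/3 = 1.0302

1.0302


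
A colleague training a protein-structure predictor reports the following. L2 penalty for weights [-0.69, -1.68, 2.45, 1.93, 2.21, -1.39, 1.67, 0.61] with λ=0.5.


‖w‖₂² = (-0.69)² + (-1.68)² + (2.45)² + (1.93)² + (2.21)² + (-1.39)² + (1.67)² + (0.61)²
     = 0.4761 + 2.8224 + 6.0025 + 3.7249 + 4.8841 + 1.9321 + 2.7889 + 0.3721
     = 23.0031
λ·‖w‖₂² = 0.5·23.0031 = 11.50155

11.50155


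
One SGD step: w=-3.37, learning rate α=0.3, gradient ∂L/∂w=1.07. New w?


w_new = w - α·∇
= -3.37 - 0.3·1.07
= -3.37 - 0.321
= -3.691

-3.691


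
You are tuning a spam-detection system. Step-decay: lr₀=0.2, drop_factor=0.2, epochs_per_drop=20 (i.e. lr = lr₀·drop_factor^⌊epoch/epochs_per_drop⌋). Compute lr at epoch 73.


n_drops = ⌊73/20⌋ = 3
lr = 0.2·0.2^3 = 0.2·0.008 = 0.0016

0.0016


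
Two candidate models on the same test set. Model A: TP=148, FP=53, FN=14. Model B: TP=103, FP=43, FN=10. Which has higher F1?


Model A: P=148/201=0.7363, R=148/162=0.9136, F1=2PR/(P+R)=2TP/(2TP+FP+FN)=296/363=0.8154
Model B: P=103/146=0.7055, R=103/113=0.9115, F1=2PR/(P+R)=2TP/(2TP+FP+FN)=206/259=0.7954
0.8154 > 0.7954 → Model A

Model A


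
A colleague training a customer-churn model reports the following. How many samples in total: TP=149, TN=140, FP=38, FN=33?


Total = TP + TN + FP + FN
= 149 + 140 + 38 + 33
= 360
(Predicted positive: 187, predicted negative: 173)

360


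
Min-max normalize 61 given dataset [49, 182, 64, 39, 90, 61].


min=39, max=182
(61-39)/(182-39) = 22/143 = 0.1538

0.1538


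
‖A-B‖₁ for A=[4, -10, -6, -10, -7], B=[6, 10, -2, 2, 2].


d = |4-6| + |-10-10| + |-6+ 2| + |-10-2| + |-7-2|
  = 2 + 20 + 4 + 12 + 9
  = 47

47


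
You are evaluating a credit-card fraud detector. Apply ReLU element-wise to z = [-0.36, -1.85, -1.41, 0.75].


ReLU(-0.36) = max(0, -0.36) = 0.0
ReLU(-1.85) = max(0, -1.85) = 0.0
ReLU(-1.41) = max(0, -1.41) = 0.0
ReLU(0.75) = max(0, 0.75) = 0.75
result = [0.0, 0.0, 0.0, 0.75]

[0.0, 0.0, 0.0, 0.75]


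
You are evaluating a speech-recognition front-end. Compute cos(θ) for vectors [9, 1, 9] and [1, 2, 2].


A·B = 9·1 + 1·2 + 9·2 = 29
‖A‖ = √163 = 12.7671, ‖B‖ = √9 = 3
cos = 29/(√163·√9) = 29/√1467 = 0.7572

0.7572


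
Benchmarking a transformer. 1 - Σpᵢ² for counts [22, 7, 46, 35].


Probabilities: [22/110, 7/110, 46/110, 35/110] ≈ [0.2, 0.0636, 0.4182, 0.3182]
Σpᵢ² = (484 + 49 + 2116 + 1225)/110² = 3874/12100
Gini = 1 - Σpᵢ² = 1 - 3874/12100 = 0.6798

0.6798


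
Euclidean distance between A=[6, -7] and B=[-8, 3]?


d = √((6+ 8)² + (-7-3)²)
  = √(196 + 100)
  = √296 = 17.2047

17.2047


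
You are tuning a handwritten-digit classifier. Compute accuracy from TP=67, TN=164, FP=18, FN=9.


Accuracy = (TP+TN)/(TP+TN+FP+FN)
= (67+164)/(258)
= 231/258 = 89.53%

89.53%


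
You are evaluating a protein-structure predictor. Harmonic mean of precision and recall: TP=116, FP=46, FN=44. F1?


Precision = 116/162 = 0.716
Recall = 116/160 = 0.725
F1 = 2·P·R/(P+R) = 2·TP/(2·TP+FP+FN) = 232/(232+46+44) = 232/322 = 0.7205

0.7205


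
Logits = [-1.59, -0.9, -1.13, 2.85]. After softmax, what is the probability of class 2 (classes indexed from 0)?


Exponentials: e^-1.59=0.2039, e^-0.9=0.4066, e^-1.13=0.323, e^2.85=17.2878
Sum = 18.2213
Softmax = [0.0112, 0.0223, 0.0177, 0.9488]
p[2] = 0.323/18.2213 = 0.0177

0.0177


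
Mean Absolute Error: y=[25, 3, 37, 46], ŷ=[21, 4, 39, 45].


Absolute errors: |25-21|=4, |3-4|=1, |37-39|=2, |46-45|=1
Sum = 8
MAE = 8/4 = 2

2


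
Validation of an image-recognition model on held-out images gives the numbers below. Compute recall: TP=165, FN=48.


Recall = TP/(TP+FN)
= 165/(165+48)
= 165/213 = 77.46%

77.46%


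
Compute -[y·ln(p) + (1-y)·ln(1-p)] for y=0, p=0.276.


BCE = -[y·ln(p) + (1-y)·ln(1-p)]
= -0 - 1·ln(1-0.276)
= -ln(0.724) = 0.323

0.323


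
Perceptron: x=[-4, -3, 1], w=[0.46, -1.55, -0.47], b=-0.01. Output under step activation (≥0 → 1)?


z = (-4)·(0.46) + (-3)·(-1.55) + (1)·(-0.47) - 0.01
  = 2.33
step(z) = 1 (z≥0)

1


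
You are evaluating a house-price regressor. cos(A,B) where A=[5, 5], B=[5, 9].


A·B = 5·5 + 5·9 = 70
‖A‖ = √50 = 7.0711, ‖B‖ = √106 = 10.2956
cos = 70/(√50·√106) = 70/√5300 = 0.9615

0.9615


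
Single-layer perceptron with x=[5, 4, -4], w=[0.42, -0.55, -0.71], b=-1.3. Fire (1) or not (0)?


z = (5)·(0.42) + (4)·(-0.55) + (-4)·(-0.71) - 1.3
  = 1.44
step(z) = 1 (z≥0)

1


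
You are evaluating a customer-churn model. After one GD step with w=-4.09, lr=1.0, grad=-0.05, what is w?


w_new = w - α·∇
= -4.09 - 1.0·-0.05
= -4.09 + 0.05
= -4.04

-4.04


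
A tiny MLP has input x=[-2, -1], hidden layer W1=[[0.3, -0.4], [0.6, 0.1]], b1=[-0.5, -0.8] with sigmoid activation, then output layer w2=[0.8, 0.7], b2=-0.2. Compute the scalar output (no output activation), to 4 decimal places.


z1[0] = (0.3)·(-2) + (-0.4)·(-1) - 0.5 = -0.7
z1[1] = (0.6)·(-2) + (0.1)·(-1) - 0.8 = -2.1
h = sigmoid(z1) = [0.3318, 0.1091]
output = (0.8)·(0.3318) + (0.7)·(0.1091) - 0.2 = 0.1418

0.1418


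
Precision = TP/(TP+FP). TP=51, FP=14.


Precision = TP/(TP+FP)
= 51/(51+14)
= 51/65 = 78.46%

78.46%


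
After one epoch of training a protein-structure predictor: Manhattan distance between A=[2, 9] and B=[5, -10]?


d = |2-5| + |9+ 10|
  = 3 + 19
  = 22

22


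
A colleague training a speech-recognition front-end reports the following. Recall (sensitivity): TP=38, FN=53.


Recall = TP/(TP+FN)
= 38/(38+53)
= 38/91 = 41.76%

41.76%


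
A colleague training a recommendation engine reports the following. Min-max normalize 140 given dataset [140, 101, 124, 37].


min=37, max=140
(140-37)/(140-37) = 103/103 = 1.0

1.0


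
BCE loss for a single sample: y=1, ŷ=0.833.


BCE = -[y·ln(p) + (1-y)·ln(1-p)]
= -1·ln(0.833) - 0
= -ln(0.833) = 0.1827

0.1827


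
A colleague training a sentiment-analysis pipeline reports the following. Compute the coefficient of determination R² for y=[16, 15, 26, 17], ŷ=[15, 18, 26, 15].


ȳ = 18.5
SS_res = Σ(y-ŷ)² = 14
SS_tot = Σ(y-ȳ)² = 77
R² = 1 - SS_res/SS_tot = 1 - 0.1818 = 0.8182

0.8182


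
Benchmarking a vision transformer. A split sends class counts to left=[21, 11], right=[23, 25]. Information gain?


Parent = [44, 36], H_parent = 0.9928
H_left = 0.9284 (n=32), H_right = 0.9987 (n=48)
H_children = (32/80)·0.9284 + (48/80)·0.9987 = 0.9706
IG = 0.9928 - 0.9706 = 0.0222

0.0222


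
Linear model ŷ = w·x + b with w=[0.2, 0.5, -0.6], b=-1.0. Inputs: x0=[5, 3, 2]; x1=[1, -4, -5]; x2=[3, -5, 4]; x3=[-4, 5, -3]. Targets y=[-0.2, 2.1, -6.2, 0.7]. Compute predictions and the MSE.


ŷ0 = (0.2)·(5) + (0.5)·(3) + (-0.6)·(2) - 1.0 = 0.3
ŷ1 = (0.2)·(1) + (0.5)·(-4) + (-0.6)·(-5) - 1.0 = 0.2
ŷ2 = (0.2)·(3) + (0.5)·(-5) + (-0.6)·(4) - 1.0 = -5.3
ŷ3 = (0.2)·(-4) + (0.5)·(5) + (-0.6)·(-3) - 1.0 = 2.5
errors² = [0.25, 3.61, 0.81, 3.24]
MSE = 7.9100/4 = 1.9775

1.9775


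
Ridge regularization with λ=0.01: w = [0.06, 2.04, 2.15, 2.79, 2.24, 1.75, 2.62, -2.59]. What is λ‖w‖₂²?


‖w‖₂² = (0.06)² + (2.04)² + (2.15)² + (2.79)² + (2.24)² + (1.75)² + (2.62)² + (-2.59)²
     = 0.0036 + 4.1616 + 4.6225 + 7.7841 + 5.0176 + 3.0625 + 6.8644 + 6.7081
     = 38.2244
λ·‖w‖₂² = 0.01·38.2244 = 0.382244

0.382244


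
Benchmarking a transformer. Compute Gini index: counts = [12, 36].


Probabilities: [12/48, 36/48] ≈ [0.25, 0.75]
Σpᵢ² = (144 + 1296)/48² = 1440/2304
Gini = 1 - Σpᵢ² = 1 - 1440/2304 = 0.375

0.375


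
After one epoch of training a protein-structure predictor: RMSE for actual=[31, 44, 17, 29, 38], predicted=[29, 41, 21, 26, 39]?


MSE = 39/5 = 7.8
RMSE = √(39/5) = 2.7928

2.7928


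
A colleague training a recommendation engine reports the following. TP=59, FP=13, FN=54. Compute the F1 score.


Precision = 59/72 = 0.8194
Recall = 59/113 = 0.5221
F1 = 2·P·R/(P+R) = 2·TP/(2·TP+FP+FN) = 118/(118+13+54) = 118/185 = 0.6378

0.6378


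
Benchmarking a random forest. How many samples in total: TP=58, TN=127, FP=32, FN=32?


Total = TP + TN + FP + FN
= 58 + 127 + 32 + 32
= 249
(Predicted positive: 90, predicted negative: 159)

249


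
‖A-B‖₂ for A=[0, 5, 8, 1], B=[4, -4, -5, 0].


d = √((0-4)² + (5+ 4)² + (8+ 5)² + (1-0)²)
  = √(16 + 81 + 169 + 1)
  = √267 = 16.3401

16.3401


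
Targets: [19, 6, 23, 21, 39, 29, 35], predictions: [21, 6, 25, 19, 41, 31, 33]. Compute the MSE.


Squared errors: (19-21)²=4, (6-6)²=0, (23-25)²=4, (21-19)²=4, (39-41)²=4, (29-31)²=4, (35-33)²=4
Sum = 24
MSE = 24/7 = 24/7

24/7


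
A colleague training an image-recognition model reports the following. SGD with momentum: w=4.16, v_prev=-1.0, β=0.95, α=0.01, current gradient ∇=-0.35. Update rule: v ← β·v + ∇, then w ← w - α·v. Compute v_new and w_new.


v_new = 0.95·-1.0 - 0.35 = -0.95 - 0.35 = -1.3
w_new = 4.16 - 0.01·-1.3 = 4.16 + 0.013 = 4.173

v_new=-1.3, w_new=4.173


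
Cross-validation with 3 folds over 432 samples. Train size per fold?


Fold size = 432/3 = 144
Training per fold = 432 - 144 = 288

288


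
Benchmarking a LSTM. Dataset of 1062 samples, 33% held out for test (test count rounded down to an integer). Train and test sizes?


Test = ⌊1062·33/100⌋ = 350
Train = 1062 - 350 = 712

Train: 712, Test: 350


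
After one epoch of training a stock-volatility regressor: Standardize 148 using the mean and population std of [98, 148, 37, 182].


μ = 116.25, σ = 54.646
z = (148 - 116.25)/54.646 = 0.581

0.581


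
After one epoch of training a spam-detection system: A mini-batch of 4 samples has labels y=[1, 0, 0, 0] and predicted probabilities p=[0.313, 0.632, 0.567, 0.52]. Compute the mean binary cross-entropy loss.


L[0] = -ln(0.313) = 1.1616
L[1] = -ln(1-0.632) = -ln(0.368) = 0.9997
L[2] = -ln(1-0.567) = -ln(0.433) = 0.837
L[3] = -ln(1-0.52) = -ln(0.48) = 0.734
mean = (1.1616 + 0.9997 + 0.837 + 0.734)/4 = 0.9331

0.9331


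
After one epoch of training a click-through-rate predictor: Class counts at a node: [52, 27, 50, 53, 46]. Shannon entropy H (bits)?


Probabilities: [52/228, 27/228, 50/228, 53/228, 46/228] ≈ [0.2281, 0.1184, 0.2193, 0.2325, 0.2018]
H = -((52/228)·log₂(52/228) + (27/228)·log₂(27/228) + (50/228)·log₂(50/228) + (53/228)·log₂(53/228) + (46/228)·log₂(46/228))
  = 2.2861 bits

2.2861 bits


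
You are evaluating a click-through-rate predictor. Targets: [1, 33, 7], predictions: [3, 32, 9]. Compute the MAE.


Absolute errors: |1-3|=2, |33-32|=1, |7-9|=2
Sum = 5
MAE = 5/3 = 5/3

5/3


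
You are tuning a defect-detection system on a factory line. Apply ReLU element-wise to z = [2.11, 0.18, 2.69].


ReLU(2.11) = max(0, 2.11) = 2.11
ReLU(0.18) = max(0, 0.18) = 0.18
ReLU(2.69) = max(0, 2.69) = 2.69
result = [2.11, 0.18, 2.69]

[2.11, 0.18, 2.69]


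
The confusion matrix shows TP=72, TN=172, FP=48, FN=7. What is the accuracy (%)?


Accuracy = (TP+TN)/(TP+TN+FP+FN)
= (72+172)/(299)
= 244/299 = 81.61%

81.61%


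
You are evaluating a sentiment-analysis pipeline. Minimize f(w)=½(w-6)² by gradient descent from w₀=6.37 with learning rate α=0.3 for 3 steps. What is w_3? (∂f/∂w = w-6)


step 1: grad = 6.37-6 = 0.37; w = 6.37 - 0.3·(0.37) = 6.259
step 2: grad = 6.259-6 = 0.259; w = 6.259 - 0.3·(0.259) = 6.1813
step 3: grad = 6.1813-6 = 0.1813; w = 6.1813 - 0.3·(0.1813) = 6.12691

6.12691


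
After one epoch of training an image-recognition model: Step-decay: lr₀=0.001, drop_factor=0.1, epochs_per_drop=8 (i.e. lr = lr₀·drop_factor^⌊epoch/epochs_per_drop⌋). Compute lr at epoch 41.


n_drops = ⌊41/8⌋ = 5
lr = 0.001·0.1^5 = 0.001·0.00001 = 0.00000001

0.00000001


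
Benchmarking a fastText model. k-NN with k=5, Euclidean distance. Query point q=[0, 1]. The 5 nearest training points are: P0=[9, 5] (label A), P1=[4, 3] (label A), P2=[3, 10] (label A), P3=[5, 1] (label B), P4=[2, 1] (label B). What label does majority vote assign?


d(q,P0) = 9.8489  (label A)
d(q,P1) = 4.4721  (label A)
d(q,P2) = 9.4868  (label A)
d(q,P3) = 5.0  (label B)
d(q,P4) = 2.0  (label B)
Votes: A=3, B=2
Majority → A

A


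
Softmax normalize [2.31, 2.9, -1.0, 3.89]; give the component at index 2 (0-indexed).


Exponentials: e^2.31=10.0744, e^2.9=18.1741, e^-1.0=0.3679, e^3.89=48.9109
Sum = 77.5273
Softmax = [0.1299, 0.2344, 0.0047, 0.6309]
p[2] = 0.3679/77.5273 = 0.0047

0.0047


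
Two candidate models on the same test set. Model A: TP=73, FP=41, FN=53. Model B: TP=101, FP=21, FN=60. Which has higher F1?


Model A: P=73/114=0.6404, R=73/126=0.5794, F1=2PR/(P+R)=2TP/(2TP+FP+FN)=146/240=0.6083
Model B: P=101/122=0.8279, R=101/161=0.6273, F1=2PR/(P+R)=2TP/(2TP+FP+FN)=202/283=0.7138
0.6083 < 0.7138 → Model B

Model B


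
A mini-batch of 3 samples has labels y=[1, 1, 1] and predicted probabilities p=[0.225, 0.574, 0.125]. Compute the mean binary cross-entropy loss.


L[0] = -ln(0.225) = 1.4917
L[1] = -ln(0.574) = 0.5551
L[2] = -ln(0.125) = 2.0794
mean = (1.4917 + 0.5551 + 2.0794)/3 = 1.3754

1.3754


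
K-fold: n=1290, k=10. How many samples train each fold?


Fold size = 1290/10 = 129
Training per fold = 1290 - 129 = 1161

1161


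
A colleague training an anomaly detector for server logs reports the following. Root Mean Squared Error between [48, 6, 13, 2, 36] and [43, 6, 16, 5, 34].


MSE = 47/5 = 9.4
RMSE = √(47/5) = 3.0659

3.0659


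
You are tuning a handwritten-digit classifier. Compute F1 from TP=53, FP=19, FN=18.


Precision = 53/72 = 0.7361
Recall = 53/71 = 0.7465
F1 = 2·P·R/(P+R) = 2·TP/(2·TP+FP+FN) = 106/(106+19+18) = 106/143 = 0.7413

0.7413


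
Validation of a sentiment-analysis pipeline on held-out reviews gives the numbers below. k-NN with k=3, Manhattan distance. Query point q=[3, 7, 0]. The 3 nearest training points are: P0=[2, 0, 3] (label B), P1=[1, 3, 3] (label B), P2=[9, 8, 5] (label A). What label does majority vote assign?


d(q,P0) = 11  (label B)
d(q,P1) = 9  (label B)
d(q,P2) = 12  (label A)
Votes: A=1, B=2
Majority → B

B


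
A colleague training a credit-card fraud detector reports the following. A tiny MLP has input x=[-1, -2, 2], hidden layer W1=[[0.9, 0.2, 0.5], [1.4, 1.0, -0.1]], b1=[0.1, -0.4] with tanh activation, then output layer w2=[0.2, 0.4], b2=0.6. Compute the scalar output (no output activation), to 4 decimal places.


z1[0] = (0.9)·(-1) + (0.2)·(-2) + (0.5)·(2) + 0.1 = -0.2
z1[1] = (1.4)·(-1) + (1.0)·(-2) + (-0.1)·(2) - 0.4 = -4.0
h = tanh(z1) = [-0.1974, -0.9993]
output = (0.2)·(-0.1974) + (0.4)·(-0.9993) + 0.6 = 0.1608

0.1608
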